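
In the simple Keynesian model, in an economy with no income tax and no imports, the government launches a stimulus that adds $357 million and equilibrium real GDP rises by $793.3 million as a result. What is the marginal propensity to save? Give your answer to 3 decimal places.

Implied spending multiplier k = ΔY/ΔG = 793.3/357 ≈ 2.2221.
Since k = 1/(1 − MPC), MPC = 1 − 1/k = 1 − ΔG/ΔY = 1 − 357/793.3 ≈ 0.550.
MPS = 1 − MPC = 0.450.

0.450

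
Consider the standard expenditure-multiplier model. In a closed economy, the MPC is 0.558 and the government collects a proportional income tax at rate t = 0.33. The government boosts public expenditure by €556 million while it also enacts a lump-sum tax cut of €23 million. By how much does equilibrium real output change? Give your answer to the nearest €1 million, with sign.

Expenditure multiplier = 1/(1 − c(1−t)) = 1/(1 − 0.558×0.67) = 1/0.62614 ≈ 1.597.
ΔG contributes k·ΔG = (+€556 million) / 0.62614 ≈ +€888 million.
ΔT of −€23 million changes first-round spending by −c·ΔT = +€12.834 million, contributing k·(−c·ΔT) = (+€12.834 million) / 0.62614 ≈ +€20.5 million.
Net ΔY = k(ΔG − c·ΔT) = (+€568.834 million) / 0.62614 ≈ +€908 million.

+€908 million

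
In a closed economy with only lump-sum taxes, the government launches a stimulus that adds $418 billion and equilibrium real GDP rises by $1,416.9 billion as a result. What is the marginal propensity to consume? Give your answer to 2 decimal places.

0.70

Implied spending multiplier k = ΔY/ΔG = 1,416.9/418 ≈ 3.3897.
Since k = 1/(1 − MPC), MPC = 1 − 1/k = 1 − ΔG/ΔY = 1 − 418/1,416.9 ≈ 0.70.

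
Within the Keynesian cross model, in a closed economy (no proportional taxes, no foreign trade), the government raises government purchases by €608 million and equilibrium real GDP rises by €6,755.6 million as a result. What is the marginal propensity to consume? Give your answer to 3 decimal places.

Implied spending multiplier k = ΔY/ΔG = 6,755.6/608 ≈ 11.1112.
Since k = 1/(1 − MPC), MPC = 1 − 1/k = 1 − ΔG/ΔY = 1 − 608/6,755.6 ≈ 0.910.

0.910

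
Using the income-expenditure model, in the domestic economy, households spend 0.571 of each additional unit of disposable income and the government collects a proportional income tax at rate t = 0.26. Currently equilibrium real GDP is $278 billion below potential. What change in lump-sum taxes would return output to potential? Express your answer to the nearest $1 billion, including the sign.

−$281 billion

Spending multiplier = 1/(1 − c(1−t)) = 1/(1 − 0.571×0.74) = 1/0.57746 ≈ 1.732.
Tax multiplier = −c·k = −0.571/0.57746 ≈ −0.989. Need ΔY = +$278 billion, so ΔT = ΔY/(−c·k) = −(+$278 billion) × 0.57746 / 0.571 ≈ −$281 billion.
The government should cut lump-sum taxes by $281 billion.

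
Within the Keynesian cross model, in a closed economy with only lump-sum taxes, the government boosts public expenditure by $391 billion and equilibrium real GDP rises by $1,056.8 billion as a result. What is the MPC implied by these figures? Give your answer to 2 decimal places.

Implied spending multiplier k = ΔY/ΔG = 1,056.8/391 ≈ 2.7028.
Since k = 1/(1 − MPC), MPC = 1 − 1/k = 1 − ΔG/ΔY = 1 − 391/1,056.8 ≈ 0.63.

0.63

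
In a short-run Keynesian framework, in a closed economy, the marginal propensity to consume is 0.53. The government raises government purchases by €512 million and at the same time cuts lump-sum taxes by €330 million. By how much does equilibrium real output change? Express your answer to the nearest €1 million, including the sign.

Expenditure multiplier = 1/(1 − MPC) = 1/(1 − 0.53) = 1/0.47 ≈ 2.128.
ΔG contributes k·ΔG = (+€512 million) / 0.47 ≈ +€1,089.4 million.
ΔT of −€330 million changes first-round spending by −c·ΔT = +€174.9 million, contributing k·(−c·ΔT) = (+€174.9 million) / 0.47 ≈ +€372.1 million.
Net ΔY = k(ΔG − c·ΔT) = (+€686.9 million) / 0.47 ≈ +€1,461 million.

+€1,461 million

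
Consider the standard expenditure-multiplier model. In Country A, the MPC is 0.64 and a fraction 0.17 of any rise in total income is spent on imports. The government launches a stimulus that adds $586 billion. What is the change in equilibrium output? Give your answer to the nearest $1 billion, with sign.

Expenditure multiplier = 1/(1 − c + m) = 1/(1 − 0.64 + 0.17) = 1/0.53 ≈ 1.887.
ΔY = k × ΔG = (+$586 billion) / 0.53 ≈ +$1,106 billion.

+$1,106 billion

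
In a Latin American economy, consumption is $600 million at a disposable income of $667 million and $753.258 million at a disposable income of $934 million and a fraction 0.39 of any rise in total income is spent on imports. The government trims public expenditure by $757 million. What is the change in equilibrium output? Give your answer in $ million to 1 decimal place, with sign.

MPC = ΔC/ΔYd = (753.258 − 600)/(934 − 667) = 153.258/267 = 0.574.
Government-spending multiplier = 1/(1 − c + m) = 1/(1 − 0.574 + 0.39) = 1/0.816 ≈ 1.225.
ΔY = k × ΔG = (−$757 million) / 0.816 ≈ −$927.7 million.

−$927.7 million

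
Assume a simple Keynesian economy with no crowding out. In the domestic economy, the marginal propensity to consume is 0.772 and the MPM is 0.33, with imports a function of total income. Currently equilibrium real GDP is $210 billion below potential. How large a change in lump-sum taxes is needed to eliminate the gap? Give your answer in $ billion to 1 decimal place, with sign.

Spending multiplier = 1/(1 − c + m) = 1/(1 − 0.772 + 0.33) = 1/0.558 ≈ 1.792.
Tax multiplier = −c·k = −0.772/0.558 ≈ −1.384. Need ΔY = +$210 billion, so ΔT = ΔY/(−c·k) = −(+$210 billion) × 0.558 / 0.772 ≈ −$151.8 billion.
The government should cut lump-sum taxes by $151.8 billion.

−$151.8 billion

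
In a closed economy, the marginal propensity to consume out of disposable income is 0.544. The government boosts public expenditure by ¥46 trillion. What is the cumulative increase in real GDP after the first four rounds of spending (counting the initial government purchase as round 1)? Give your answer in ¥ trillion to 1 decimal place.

¥92.0 trillion

Round 1 adds ΔG = ¥46 trillion; each later round is MPC = 0.544 times the previous.
After 4 rounds: 46 + 25.024 + 13.613056 + 7.405502464 = ΔG·(1 − c^4)/(1 − c) = 46 × (1 − 0.087578116096)/0.456 ≈ ¥92 trillion.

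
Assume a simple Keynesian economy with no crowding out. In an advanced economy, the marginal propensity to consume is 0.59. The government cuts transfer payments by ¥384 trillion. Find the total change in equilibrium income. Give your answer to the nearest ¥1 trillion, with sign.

−¥553 trillion

The transfer change shifts disposable income by −¥384 trillion, so first-round consumption changes by c·ΔTR = 0.59 × (−¥384 trillion) = −¥226.56 trillion.
Expenditure multiplier = 1/(1 − MPC) = 1/(1 − 0.59) = 1/0.41 ≈ 2.439.
The transfer multiplier is c × k ≈ 1.439, so ΔY = k × (c·ΔTR) = (−¥226.56 trillion) / 0.41 ≈ −¥553 trillion.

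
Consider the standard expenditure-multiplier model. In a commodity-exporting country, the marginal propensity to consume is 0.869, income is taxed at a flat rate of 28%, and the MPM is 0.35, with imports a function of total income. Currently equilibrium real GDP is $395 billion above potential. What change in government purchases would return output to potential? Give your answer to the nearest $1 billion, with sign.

−$286 billion

Spending multiplier = 1/(1 − c(1−t) + m) = 1/(1 − 0.869×0.72 + 0.35) = 1/0.72432 ≈ 1.381.
Need ΔY = −$395 billion, so ΔG = ΔY/k = (−$395 billion) × 0.72432 ≈ −$286 billion.
The government should cut government purchases by $286 billion.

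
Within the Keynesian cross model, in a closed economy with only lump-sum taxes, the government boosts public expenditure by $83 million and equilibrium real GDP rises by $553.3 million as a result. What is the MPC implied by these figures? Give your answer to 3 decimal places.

0.850

Implied spending multiplier k = ΔY/ΔG = 553.3/83 ≈ 6.6663.
Since k = 1/(1 − MPC), MPC = 1 − 1/k = 1 − ΔG/ΔY = 1 − 83/553.3 ≈ 0.850.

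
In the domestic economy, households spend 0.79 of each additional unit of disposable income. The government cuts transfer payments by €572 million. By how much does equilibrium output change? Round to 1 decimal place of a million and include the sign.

−€2,151.8 million

The transfer change shifts disposable income by −€572 million, so first-round consumption changes by c·ΔTR = 0.79 × (−€572 million) = −€451.88 million.
Expenditure multiplier = 1/(1 − MPC) = 1/(1 − 0.79) = 1/0.21 ≈ 4.762.
The transfer multiplier is c × k ≈ 3.762, so ΔY = k × (c·ΔTR) = (−€451.88 million) / 0.21 ≈ −€2,151.8 million.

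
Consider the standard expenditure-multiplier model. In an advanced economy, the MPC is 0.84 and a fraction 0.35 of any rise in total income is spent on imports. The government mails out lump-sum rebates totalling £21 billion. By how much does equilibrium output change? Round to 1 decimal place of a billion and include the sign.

+£34.6 billion

A lump-sum tax change of −£21 billion shifts disposable income by +£21 billion; first-round consumption changes by −c × ΔT = −0.84 × (−£21 billion) = +£17.64 billion.
Expenditure multiplier = 1/(1 − c + m) = 1/(1 − 0.84 + 0.35) = 1/0.51 ≈ 1.961.
The tax multiplier is −c × k ≈ −1.647, so ΔY = k × (−c·ΔT) = (+£17.64 billion) / 0.51 ≈ +£34.6 billion.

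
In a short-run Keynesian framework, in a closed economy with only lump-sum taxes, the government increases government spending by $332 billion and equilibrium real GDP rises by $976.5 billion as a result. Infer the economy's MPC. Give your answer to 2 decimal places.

Implied spending multiplier k = ΔY/ΔG = 976.5/332 ≈ 2.9413.
Since k = 1/(1 − MPC), MPC = 1 − 1/k = 1 − ΔG/ΔY = 1 − 332/976.5 ≈ 0.66.

0.66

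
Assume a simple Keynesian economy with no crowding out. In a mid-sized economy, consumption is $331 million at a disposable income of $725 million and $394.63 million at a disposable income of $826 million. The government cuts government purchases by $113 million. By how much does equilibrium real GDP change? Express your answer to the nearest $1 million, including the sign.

MPC = ΔC/ΔYd = (394.63 − 331)/(826 − 725) = 63.63/101 = 0.63.
Expenditure multiplier = 1/(1 − MPC) = 1/(1 − 0.63) = 1/0.37 ≈ 2.703.
ΔY = k × ΔG = (−$113 million) / 0.37 ≈ −$305 million.

−$305 million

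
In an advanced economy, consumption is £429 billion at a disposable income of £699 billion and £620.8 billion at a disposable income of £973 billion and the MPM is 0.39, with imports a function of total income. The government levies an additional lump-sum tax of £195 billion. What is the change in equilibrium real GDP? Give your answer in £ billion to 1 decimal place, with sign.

−£197.8 billion

MPC = ΔC/ΔYd = (620.8 − 429)/(973 − 699) = 191.8/274 = 0.7.
A lump-sum tax change of +£195 billion shifts disposable income by −£195 billion; first-round consumption changes by −c × ΔT = −0.7 × (+£195 billion) = −£136.5 billion.
Expenditure multiplier = 1/(1 − c + m) = 1/(1 − 0.7 + 0.39) = 1/0.69 ≈ 1.449.
The tax multiplier is −c × k ≈ −1.014, so ΔY = k × (−c·ΔT) = (−£136.5 billion) / 0.69 ≈ −£197.8 billion.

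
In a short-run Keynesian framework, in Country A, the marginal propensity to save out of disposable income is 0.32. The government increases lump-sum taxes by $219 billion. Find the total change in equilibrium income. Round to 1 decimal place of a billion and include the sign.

MPC = 1 − MPS = 1 − 0.32 = 0.68.
A lump-sum tax change of +$219 billion shifts disposable income by −$219 billion; first-round consumption changes by −c × ΔT = −0.68 × (+$219 billion) = −$148.92 billion.
Expenditure multiplier = 1/(1 − MPC) = 1/(1 − 0.68) = 1/0.32 = 3.125.
The tax multiplier is −c × k = −2.125, so ΔY = k × (−c·ΔT) = (−$148.92 billion) / 0.32 ≈ −$465.4 billion.

−$465.4 billion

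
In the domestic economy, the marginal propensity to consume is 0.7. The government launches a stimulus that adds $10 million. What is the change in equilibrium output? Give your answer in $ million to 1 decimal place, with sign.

Expenditure multiplier = 1/(1 − MPC) = 1/(1 − 0.7) = 1/0.3 ≈ 3.333.
ΔY = k × ΔG = (+$10 million) / 0.3 ≈ +$33.3 million.

+$33.3 million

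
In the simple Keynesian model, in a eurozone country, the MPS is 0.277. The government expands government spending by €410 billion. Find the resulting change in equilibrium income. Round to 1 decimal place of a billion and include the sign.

+€1,480.1 billion

MPC = 1 − MPS = 1 − 0.277 = 0.723.
Government-spending multiplier = 1/(1 − MPC) = 1/(1 − 0.723) = 1/0.277 ≈ 3.61.
ΔY = k × ΔG = (+€410 billion) / 0.277 ≈ +€1,480.1 billion.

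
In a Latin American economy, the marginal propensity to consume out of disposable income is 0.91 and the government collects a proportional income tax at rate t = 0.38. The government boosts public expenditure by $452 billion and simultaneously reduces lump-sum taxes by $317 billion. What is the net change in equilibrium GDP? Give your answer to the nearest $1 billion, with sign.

+$1,699 billion

Expenditure multiplier = 1/(1 − c(1−t)) = 1/(1 − 0.91×0.62) = 1/0.4358 ≈ 2.295.
ΔG contributes k·ΔG = (+$452 billion) / 0.4358 ≈ +$1,037.2 billion.
ΔT of −$317 billion changes first-round spending by −c·ΔT = +$288.47 billion, contributing k·(−c·ΔT) = (+$288.47 billion) / 0.4358 ≈ +$661.9 billion.
Net ΔY = k(ΔG − c·ΔT) = (+$740.47 billion) / 0.4358 ≈ +$1,699 billion.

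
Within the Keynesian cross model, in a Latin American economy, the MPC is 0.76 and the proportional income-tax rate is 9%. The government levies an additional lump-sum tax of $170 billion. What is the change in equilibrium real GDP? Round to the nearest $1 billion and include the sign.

A lump-sum tax change of +$170 billion shifts disposable income by −$170 billion; first-round consumption changes by −c × ΔT = −0.76 × (+$170 billion) = −$129.2 billion.
Expenditure multiplier = 1/(1 − c(1−t)) = 1/(1 − 0.76×0.91) = 1/0.3084 ≈ 3.243.
The tax multiplier is −c × k ≈ −2.464, so ΔY = k × (−c·ΔT) = (−$129.2 billion) / 0.3084 ≈ −$419 billion.

−$419 billion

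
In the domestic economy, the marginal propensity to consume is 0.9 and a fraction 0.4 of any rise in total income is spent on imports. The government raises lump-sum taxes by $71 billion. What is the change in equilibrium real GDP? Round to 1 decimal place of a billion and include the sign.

−$127.8 billion

A lump-sum tax change of +$71 billion shifts disposable income by −$71 billion; first-round consumption changes by −c × ΔT = −0.9 × (+$71 billion) = −$63.9 billion.
Expenditure multiplier = 1/(1 − c + m) = 1/(1 − 0.9 + 0.4) = 1/0.5 = 2.
The tax multiplier is −c × k = −1.8, so ΔY = k × (−c·ΔT) = (−$63.9 billion) / 0.5 = −$127.8 billion.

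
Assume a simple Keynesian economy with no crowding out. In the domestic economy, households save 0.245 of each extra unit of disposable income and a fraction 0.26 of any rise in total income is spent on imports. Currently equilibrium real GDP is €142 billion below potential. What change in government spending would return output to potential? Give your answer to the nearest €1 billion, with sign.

+€72 billion

MPC = 1 − MPS = 1 − 0.245 = 0.755.
Spending multiplier = 1/(1 − c + m) = 1/(1 − 0.755 + 0.26) = 1/0.505 ≈ 1.98.
Need ΔY = +€142 billion, so ΔG = ΔY/k = (+€142 billion) × 0.505 ≈ +€72 billion.
The government should increase government spending by €72 billion.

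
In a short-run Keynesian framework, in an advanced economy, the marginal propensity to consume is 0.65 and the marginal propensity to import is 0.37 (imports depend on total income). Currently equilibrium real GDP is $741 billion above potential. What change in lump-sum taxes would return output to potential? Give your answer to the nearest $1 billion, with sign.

+$821 billion

Spending multiplier = 1/(1 − c + m) = 1/(1 − 0.65 + 0.37) = 1/0.72 ≈ 1.389.
Tax multiplier = −c·k = −0.65/0.72 ≈ −0.903. Need ΔY = −$741 billion, so ΔT = ΔY/(−c·k) = −(−$741 billion) × 0.72 / 0.65 ≈ +$821 billion.
The government should raise lump-sum taxes by $821 billion.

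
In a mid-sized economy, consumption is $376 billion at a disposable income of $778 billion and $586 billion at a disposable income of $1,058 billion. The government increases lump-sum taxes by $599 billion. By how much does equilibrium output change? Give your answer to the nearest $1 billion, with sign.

−$1,797 billion

MPC = ΔC/ΔYd = (586 − 376)/(1,058 − 778) = 210/280 = 0.75.
A lump-sum tax change of +$599 billion shifts disposable income by −$599 billion; first-round consumption changes by −c × ΔT = −0.75 × (+$599 billion) = −$449.25 billion.
Expenditure multiplier = 1/(1 − MPC) = 1/(1 − 0.75) = 1/0.25 = 4.
The tax multiplier is −c × k = −3, so ΔY = k × (−c·ΔT) = (−$449.25 billion) / 0.25 = −$1,797 billion.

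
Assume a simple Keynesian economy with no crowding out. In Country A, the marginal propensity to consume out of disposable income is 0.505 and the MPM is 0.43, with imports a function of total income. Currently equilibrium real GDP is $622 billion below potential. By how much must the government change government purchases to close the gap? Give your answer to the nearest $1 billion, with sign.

+$575 billion

Spending multiplier = 1/(1 − c + m) = 1/(1 − 0.505 + 0.43) = 1/0.925 ≈ 1.081.
Need ΔY = +$622 billion, so ΔG = ΔY/k = (+$622 billion) × 0.925 ≈ +$575 billion.
The government should increase government purchases by $575 billion.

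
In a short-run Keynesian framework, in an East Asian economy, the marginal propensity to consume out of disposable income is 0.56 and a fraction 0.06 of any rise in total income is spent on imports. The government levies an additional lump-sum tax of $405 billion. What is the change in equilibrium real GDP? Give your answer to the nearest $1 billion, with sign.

A lump-sum tax change of +$405 billion shifts disposable income by −$405 billion; first-round consumption changes by −c × ΔT = −0.56 × (+$405 billion) = −$226.8 billion.
Expenditure multiplier = 1/(1 − c + m) = 1/(1 − 0.56 + 0.06) = 1/0.5 = 2.
The tax multiplier is −c × k = −1.12, so ΔY = k × (−c·ΔT) = (−$226.8 billion) / 0.5 ≈ −$454 billion.

−$454 billion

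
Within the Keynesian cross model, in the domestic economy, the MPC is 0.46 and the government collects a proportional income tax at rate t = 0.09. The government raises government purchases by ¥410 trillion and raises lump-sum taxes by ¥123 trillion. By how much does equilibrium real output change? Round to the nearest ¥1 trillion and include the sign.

Expenditure multiplier = 1/(1 − c(1−t)) = 1/(1 − 0.46×0.91) = 1/0.5814 ≈ 1.72.
ΔG contributes k·ΔG = (+¥410 trillion) / 0.5814 ≈ +¥705.2 trillion.
ΔT of +¥123 trillion changes first-round spending by −c·ΔT = −¥56.58 trillion, contributing k·(−c·ΔT) = (−¥56.58 trillion) / 0.5814 ≈ −¥97.3 trillion.
Net ΔY = k(ΔG − c·ΔT) = (+¥353.42 trillion) / 0.5814 ≈ +¥608 trillion.

+¥608 trillion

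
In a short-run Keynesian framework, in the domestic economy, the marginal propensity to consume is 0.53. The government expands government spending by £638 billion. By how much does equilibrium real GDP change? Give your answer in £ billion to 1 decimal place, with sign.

+£1,357.4 billion

Expenditure multiplier = 1/(1 − MPC) = 1/(1 − 0.53) = 1/0.47 ≈ 2.128.
ΔY = k × ΔG = (+£638 billion) / 0.47 ≈ +£1,357.4 billion.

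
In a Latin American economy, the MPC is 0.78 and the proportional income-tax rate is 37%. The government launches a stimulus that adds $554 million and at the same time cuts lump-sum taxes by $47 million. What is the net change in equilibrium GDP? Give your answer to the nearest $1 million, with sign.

Expenditure multiplier = 1/(1 − c(1−t)) = 1/(1 − 0.78×0.63) = 1/0.5086 ≈ 1.966.
ΔG contributes k·ΔG = (+$554 million) / 0.5086 ≈ +$1,089.3 million.
ΔT of −$47 million changes first-round spending by −c·ΔT = +$36.66 million, contributing k·(−c·ΔT) = (+$36.66 million) / 0.5086 ≈ +$72.1 million.
Net ΔY = k(ΔG − c·ΔT) = (+$590.66 million) / 0.5086 ≈ +$1,161 million.

+$1,161 million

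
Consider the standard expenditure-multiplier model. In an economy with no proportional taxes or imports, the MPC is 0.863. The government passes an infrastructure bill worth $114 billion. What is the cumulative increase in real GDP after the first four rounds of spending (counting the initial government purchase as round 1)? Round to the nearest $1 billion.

Round 1 adds ΔG = $114 billion; each later round is MPC = 0.863 times the previous.
After 4 rounds: 114 + 98.382 + 84.903666 + 73.271863758 = ΔG·(1 − c^4)/(1 − c) = 114 × (1 − 0.554680863361)/0.137 ≈ $371 billion.

$371 billion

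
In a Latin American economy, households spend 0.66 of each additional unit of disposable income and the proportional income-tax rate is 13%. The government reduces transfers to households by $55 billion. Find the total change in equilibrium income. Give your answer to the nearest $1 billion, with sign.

−$85 billion

The transfer change shifts disposable income by −$55 billion, so first-round consumption changes by c·ΔTR = 0.66 × (−$55 billion) = −$36.3 billion.
Expenditure multiplier = 1/(1 − c(1−t)) = 1/(1 − 0.66×0.87) = 1/0.4258 ≈ 2.349.
The transfer multiplier is c × k ≈ 1.55, so ΔY = k × (c·ΔTR) = (−$36.3 billion) / 0.4258 ≈ −$85 billion.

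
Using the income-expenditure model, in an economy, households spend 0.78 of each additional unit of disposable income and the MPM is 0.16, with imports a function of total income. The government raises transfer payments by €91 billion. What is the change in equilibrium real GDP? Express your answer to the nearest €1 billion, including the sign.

+€187 billion

The transfer change shifts disposable income by +€91 billion, so first-round consumption changes by c·ΔTR = 0.78 × (+€91 billion) = +€70.98 billion.
Expenditure multiplier = 1/(1 − c + m) = 1/(1 − 0.78 + 0.16) = 1/0.38 ≈ 2.632.
The transfer multiplier is c × k ≈ 2.053, so ΔY = k × (c·ΔTR) = (+€70.98 billion) / 0.38 ≈ +€187 billion.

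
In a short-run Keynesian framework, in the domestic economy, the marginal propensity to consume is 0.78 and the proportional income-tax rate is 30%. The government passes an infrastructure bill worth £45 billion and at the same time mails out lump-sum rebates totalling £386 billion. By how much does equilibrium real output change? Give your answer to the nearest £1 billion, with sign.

+£762 billion

Expenditure multiplier = 1/(1 − c(1−t)) = 1/(1 − 0.78×0.7) = 1/0.454 ≈ 2.203.
ΔG contributes k·ΔG = (+£45 billion) / 0.454 ≈ +£99.1 billion.
ΔT of −£386 billion changes first-round spending by −c·ΔT = +£301.08 billion, contributing k·(−c·ΔT) = (+£301.08 billion) / 0.454 ≈ +£663.2 billion.
Net ΔY = k(ΔG − c·ΔT) = (+£346.08 billion) / 0.454 ≈ +£762 billion.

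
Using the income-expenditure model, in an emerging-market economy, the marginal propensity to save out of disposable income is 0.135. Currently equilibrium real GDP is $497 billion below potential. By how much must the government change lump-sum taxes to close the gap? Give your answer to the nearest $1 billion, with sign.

MPC = 1 − MPS = 1 − 0.135 = 0.865.
Spending multiplier = 1/(1 − MPC) = 1/(1 − 0.865) = 1/0.135 ≈ 7.407.
Tax multiplier = −c·k = −0.865/0.135 ≈ −6.407. Need ΔY = +$497 billion, so ΔT = ΔY/(−c·k) = −(+$497 billion) × 0.135 / 0.865 ≈ −$78 billion.
The government should cut lump-sum taxes by $78 billion.

−$78 billion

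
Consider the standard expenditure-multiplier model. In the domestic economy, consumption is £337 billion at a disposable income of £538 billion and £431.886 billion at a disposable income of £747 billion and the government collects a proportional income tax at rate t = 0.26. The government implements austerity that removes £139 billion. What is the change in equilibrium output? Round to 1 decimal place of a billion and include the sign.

−£209.3 billion

MPC = ΔC/ΔYd = (431.886 − 337)/(747 − 538) = 94.886/209 = 0.454.
Expenditure multiplier = 1/(1 − c(1−t)) = 1/(1 − 0.454×0.74) = 1/0.66404 ≈ 1.506.
ΔY = k × ΔG = (−£139 billion) / 0.66404 ≈ −£209.3 billion.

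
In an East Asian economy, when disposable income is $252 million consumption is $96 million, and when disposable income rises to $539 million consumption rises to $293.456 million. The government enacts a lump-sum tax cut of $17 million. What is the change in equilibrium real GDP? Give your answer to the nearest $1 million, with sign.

MPC = ΔC/ΔYd = (293.456 − 96)/(539 − 252) = 197.456/287 = 0.688.
A lump-sum tax change of −$17 million shifts disposable income by +$17 million; first-round consumption changes by −c × ΔT = −0.688 × (−$17 million) = +$11.696 million.
Expenditure multiplier = 1/(1 − MPC) = 1/(1 − 0.688) = 1/0.312 ≈ 3.205.
The tax multiplier is −c × k ≈ −2.205, so ΔY = k × (−c·ΔT) = (+$11.696 million) / 0.312 ≈ +$37 million.

+$37 million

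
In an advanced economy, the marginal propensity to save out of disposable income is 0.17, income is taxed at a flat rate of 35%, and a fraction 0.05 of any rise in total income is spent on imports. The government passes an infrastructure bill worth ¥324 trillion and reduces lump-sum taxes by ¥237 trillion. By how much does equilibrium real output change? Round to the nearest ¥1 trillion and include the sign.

+¥1,020 trillion

MPC = 1 − MPS = 1 − 0.17 = 0.83.
Expenditure multiplier = 1/(1 − c(1−t) + m) = 1/(1 − 0.83×0.65 + 0.05) = 1/0.5105 ≈ 1.959.
ΔG contributes k·ΔG = (+¥324 trillion) / 0.5105 ≈ +¥634.7 trillion.
ΔT of −¥237 trillion changes first-round spending by −c·ΔT = +¥196.71 trillion, contributing k·(−c·ΔT) = (+¥196.71 trillion) / 0.5105 ≈ +¥385.3 trillion.
Net ΔY = k(ΔG − c·ΔT) = (+¥520.71 trillion) / 0.5105 = +¥1,020 trillion.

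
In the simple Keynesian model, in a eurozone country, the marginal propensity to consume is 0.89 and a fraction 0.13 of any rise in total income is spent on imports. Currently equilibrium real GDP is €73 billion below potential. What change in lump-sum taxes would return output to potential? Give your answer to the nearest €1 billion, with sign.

Spending multiplier = 1/(1 − c + m) = 1/(1 − 0.89 + 0.13) = 1/0.24 ≈ 4.167.
Tax multiplier = −c·k = −0.89/0.24 ≈ −3.708. Need ΔY = +€73 billion, so ΔT = ΔY/(−c·k) = −(+€73 billion) × 0.24 / 0.89 ≈ −€20 billion.
The government should cut lump-sum taxes by €20 billion.

−€20 billion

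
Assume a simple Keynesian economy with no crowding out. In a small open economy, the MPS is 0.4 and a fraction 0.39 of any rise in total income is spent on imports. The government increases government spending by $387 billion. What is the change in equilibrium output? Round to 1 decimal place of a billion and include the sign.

+$489.9 billion

MPC = 1 − MPS = 1 − 0.4 = 0.6.
Spending multiplier = 1/(1 − c + m) = 1/(1 − 0.6 + 0.39) = 1/0.79 ≈ 1.266.
ΔY = k × ΔG = (+$387 billion) / 0.79 ≈ +$489.9 billion.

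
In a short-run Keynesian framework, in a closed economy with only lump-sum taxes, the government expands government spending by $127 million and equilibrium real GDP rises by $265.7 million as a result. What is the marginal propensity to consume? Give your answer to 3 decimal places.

0.522

Implied spending multiplier k = ΔY/ΔG = 265.7/127 ≈ 2.0921.
Since k = 1/(1 − MPC), MPC = 1 − 1/k = 1 − ΔG/ΔY = 1 − 127/265.7 ≈ 0.522.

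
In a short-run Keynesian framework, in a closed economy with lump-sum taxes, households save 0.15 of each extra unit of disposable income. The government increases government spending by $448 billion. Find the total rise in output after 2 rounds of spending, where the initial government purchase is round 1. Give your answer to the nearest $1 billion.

$829 billion

MPC = 1 − MPS = 1 − 0.15 = 0.85.
Round 1 adds ΔG = $448 billion; each later round is MPC = 0.85 times the previous.
After 2 rounds: 448 + 380.8 = ΔG·(1 − c^2)/(1 − c) = 448 × (1 − 0.7225)/0.15 ≈ $829 billion.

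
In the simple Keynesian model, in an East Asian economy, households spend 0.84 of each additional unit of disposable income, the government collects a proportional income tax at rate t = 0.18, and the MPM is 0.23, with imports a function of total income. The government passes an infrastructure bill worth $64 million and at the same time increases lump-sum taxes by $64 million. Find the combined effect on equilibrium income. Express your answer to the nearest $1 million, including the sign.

+$19 million

Expenditure multiplier = 1/(1 − c(1−t) + m) = 1/(1 − 0.84×0.82 + 0.23) = 1/0.5412 ≈ 1.848.
ΔG contributes k·ΔG = (+$64 million) / 0.5412 ≈ +$118.3 million.
ΔT of +$64 million changes first-round spending by −c·ΔT = −$53.76 million, contributing k·(−c·ΔT) = (−$53.76 million) / 0.5412 ≈ −$99.3 million.
Net ΔY = k(ΔG − c·ΔT) = (+$10.24 million) / 0.5412 ≈ +$19 million.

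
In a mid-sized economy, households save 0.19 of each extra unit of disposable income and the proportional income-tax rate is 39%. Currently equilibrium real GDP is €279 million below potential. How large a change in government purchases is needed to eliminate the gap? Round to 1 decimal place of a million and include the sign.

MPC = 1 − MPS = 1 − 0.19 = 0.81.
Spending multiplier = 1/(1 − c(1−t)) = 1/(1 − 0.81×0.61) = 1/0.5059 ≈ 1.977.
Need ΔY = +€279 million, so ΔG = ΔY/k = (+€279 million) × 0.5059 ≈ +€141.1 million.
The government should increase government purchases by €141.1 million.

+€141.1 million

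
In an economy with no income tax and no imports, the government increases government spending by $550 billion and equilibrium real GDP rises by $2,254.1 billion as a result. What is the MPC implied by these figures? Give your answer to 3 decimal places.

Implied spending multiplier k = ΔY/ΔG = 2,254.1/550 ≈ 4.0984.
Since k = 1/(1 − MPC), MPC = 1 − 1/k = 1 − ΔG/ΔY = 1 − 550/2,254.1 ≈ 0.756.

0.756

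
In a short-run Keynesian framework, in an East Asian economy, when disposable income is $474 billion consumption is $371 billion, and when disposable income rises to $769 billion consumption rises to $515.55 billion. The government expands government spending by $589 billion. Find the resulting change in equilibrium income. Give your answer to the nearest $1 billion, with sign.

MPC = ΔC/ΔYd = (515.55 − 371)/(769 − 474) = 144.55/295 = 0.49.
Government-spending multiplier = 1/(1 − MPC) = 1/(1 − 0.49) = 1/0.51 ≈ 1.961.
ΔY = k × ΔG = (+$589 billion) / 0.51 ≈ +$1,155 billion.

+$1,155 billion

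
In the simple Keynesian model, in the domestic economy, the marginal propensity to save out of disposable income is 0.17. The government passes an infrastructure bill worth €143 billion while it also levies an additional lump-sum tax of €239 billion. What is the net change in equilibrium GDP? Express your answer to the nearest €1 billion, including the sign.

MPC = 1 − MPS = 1 − 0.17 = 0.83.
Expenditure multiplier = 1/(1 − MPC) = 1/(1 − 0.83) = 1/0.17 ≈ 5.882.
ΔG contributes k·ΔG = (+€143 billion) / 0.17 ≈ +€841.2 billion.
ΔT of +€239 billion changes first-round spending by −c·ΔT = −€198.37 billion, contributing k·(−c·ΔT) = (−€198.37 billion) / 0.17 ≈ −€1,166.9 billion.
Net ΔY = k(ΔG − c·ΔT) = (−€55.37 billion) / 0.17 ≈ −€326 billion.

−€326 billion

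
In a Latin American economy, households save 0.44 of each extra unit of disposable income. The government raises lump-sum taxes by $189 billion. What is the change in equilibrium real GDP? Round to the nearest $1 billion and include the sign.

MPC = 1 − MPS = 1 − 0.44 = 0.56.
A lump-sum tax change of +$189 billion shifts disposable income by −$189 billion; first-round consumption changes by −c × ΔT = −0.56 × (+$189 billion) = −$105.84 billion.
Expenditure multiplier = 1/(1 − MPC) = 1/(1 − 0.56) = 1/0.44 ≈ 2.273.
The tax multiplier is −c × k ≈ −1.273, so ΔY = k × (−c·ΔT) = (−$105.84 billion) / 0.44 ≈ −$241 billion.

−$241 billion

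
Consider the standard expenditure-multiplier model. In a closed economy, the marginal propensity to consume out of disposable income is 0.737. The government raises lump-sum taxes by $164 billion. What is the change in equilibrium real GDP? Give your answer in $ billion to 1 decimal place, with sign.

−$459.6 billion

A lump-sum tax change of +$164 billion shifts disposable income by −$164 billion; first-round consumption changes by −c × ΔT = −0.737 × (+$164 billion) = −$120.868 billion.
Expenditure multiplier = 1/(1 − MPC) = 1/(1 − 0.737) = 1/0.263 ≈ 3.802.
The tax multiplier is −c × k ≈ −2.802, so ΔY = k × (−c·ΔT) = (−$120.868 billion) / 0.263 ≈ −$459.6 billion.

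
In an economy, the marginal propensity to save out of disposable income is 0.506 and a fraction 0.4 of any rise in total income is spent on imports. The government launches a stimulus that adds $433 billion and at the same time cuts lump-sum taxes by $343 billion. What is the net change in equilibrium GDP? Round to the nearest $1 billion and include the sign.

+$665 billion

MPC = 1 − MPS = 1 − 0.506 = 0.494.
Expenditure multiplier = 1/(1 − c + m) = 1/(1 − 0.494 + 0.4) = 1/0.906 ≈ 1.104.
ΔG contributes k·ΔG = (+$433 billion) / 0.906 ≈ +$477.9 billion.
ΔT of −$343 billion changes first-round spending by −c·ΔT = +$169.442 billion, contributing k·(−c·ΔT) = (+$169.442 billion) / 0.906 ≈ +$187 billion.
Net ΔY = k(ΔG − c·ΔT) = (+$602.442 billion) / 0.906 ≈ +$665 billion.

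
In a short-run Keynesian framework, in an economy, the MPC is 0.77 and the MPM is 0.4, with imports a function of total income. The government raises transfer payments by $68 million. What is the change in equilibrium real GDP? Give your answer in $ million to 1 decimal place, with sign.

The transfer change shifts disposable income by +$68 million, so first-round consumption changes by c·ΔTR = 0.77 × (+$68 million) = +$52.36 million.
Expenditure multiplier = 1/(1 − c + m) = 1/(1 − 0.77 + 0.4) = 1/0.63 ≈ 1.587.
The transfer multiplier is c × k ≈ 1.222, so ΔY = k × (c·ΔTR) = (+$52.36 million) / 0.63 ≈ +$83.1 million.

+$83.1 million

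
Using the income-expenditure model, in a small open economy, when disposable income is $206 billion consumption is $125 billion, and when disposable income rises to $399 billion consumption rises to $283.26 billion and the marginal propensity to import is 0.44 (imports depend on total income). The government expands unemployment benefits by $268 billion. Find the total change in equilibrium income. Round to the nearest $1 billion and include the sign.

MPC = ΔC/ΔYd = (283.26 − 125)/(399 − 206) = 158.26/193 = 0.82.
The transfer change shifts disposable income by +$268 billion, so first-round consumption changes by c·ΔTR = 0.82 × (+$268 billion) = +$219.76 billion.
Expenditure multiplier = 1/(1 − c + m) = 1/(1 − 0.82 + 0.44) = 1/0.62 ≈ 1.613.
The transfer multiplier is c × k ≈ 1.323, so ΔY = k × (c·ΔTR) = (+$219.76 billion) / 0.62 ≈ +$354 billion.

+$354 billion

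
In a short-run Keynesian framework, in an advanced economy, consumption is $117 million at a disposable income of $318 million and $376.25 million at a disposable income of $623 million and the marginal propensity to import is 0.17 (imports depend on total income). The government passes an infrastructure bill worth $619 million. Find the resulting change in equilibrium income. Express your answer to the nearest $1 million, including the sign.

+$1,934 million

MPC = ΔC/ΔYd = (376.25 − 117)/(623 − 318) = 259.25/305 = 0.85.
Expenditure multiplier = 1/(1 − c + m) = 1/(1 − 0.85 + 0.17) = 1/0.32 = 3.125.
ΔY = k × ΔG = (+$619 million) / 0.32 ≈ +$1,934 million.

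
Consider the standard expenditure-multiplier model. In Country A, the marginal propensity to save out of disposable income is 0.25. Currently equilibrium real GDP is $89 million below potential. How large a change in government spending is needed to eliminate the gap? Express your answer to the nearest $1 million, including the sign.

MPC = 1 − MPS = 1 − 0.25 = 0.75.
Spending multiplier = 1/(1 − MPC) = 1/(1 − 0.75) = 1/0.25 = 4.
Need ΔY = +$89 million, so ΔG = ΔY/k = (+$89 million) × 0.25 ≈ +$22 million.
The government should increase government spending by $22 million.

+$22 million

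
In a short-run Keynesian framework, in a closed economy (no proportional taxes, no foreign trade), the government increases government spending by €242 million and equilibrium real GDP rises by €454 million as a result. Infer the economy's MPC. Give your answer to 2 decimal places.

Implied spending multiplier k = ΔY/ΔG = 454/242 ≈ 1.876.
Since k = 1/(1 − MPC), MPC = 1 − 1/k = 1 − ΔG/ΔY = 1 − 242/454 ≈ 0.47.

0.47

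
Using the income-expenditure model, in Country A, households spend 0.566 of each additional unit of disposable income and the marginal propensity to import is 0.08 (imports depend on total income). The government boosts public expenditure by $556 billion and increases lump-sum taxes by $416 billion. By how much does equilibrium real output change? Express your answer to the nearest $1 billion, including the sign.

+$624 billion

Expenditure multiplier = 1/(1 − c + m) = 1/(1 − 0.566 + 0.08) = 1/0.514 ≈ 1.946.
ΔG contributes k·ΔG = (+$556 billion) / 0.514 ≈ +$1,081.7 billion.
ΔT of +$416 billion changes first-round spending by −c·ΔT = −$235.456 billion, contributing k·(−c·ΔT) = (−$235.456 billion) / 0.514 ≈ −$458.1 billion.
Net ΔY = k(ΔG − c·ΔT) = (+$320.544 billion) / 0.514 ≈ +$624 billion.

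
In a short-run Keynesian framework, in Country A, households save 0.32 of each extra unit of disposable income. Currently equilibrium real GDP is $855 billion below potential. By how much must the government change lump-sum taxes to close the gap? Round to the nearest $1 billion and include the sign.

−$402 billion

MPC = 1 − MPS = 1 − 0.32 = 0.68.
Spending multiplier = 1/(1 − MPC) = 1/(1 − 0.68) = 1/0.32 = 3.125.
Tax multiplier = −c·k = −0.68/0.32 = −2.125. Need ΔY = +$855 billion, so ΔT = ΔY/(−c·k) = −(+$855 billion) × 0.32 / 0.68 ≈ −$402 billion.
The government should cut lump-sum taxes by $402 billion.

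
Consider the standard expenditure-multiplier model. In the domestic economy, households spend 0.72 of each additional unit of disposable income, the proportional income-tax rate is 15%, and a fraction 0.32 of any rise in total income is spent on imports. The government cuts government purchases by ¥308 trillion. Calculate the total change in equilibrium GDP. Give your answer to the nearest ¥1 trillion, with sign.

Government-spending multiplier = 1/(1 − c(1−t) + m) = 1/(1 − 0.72×0.85 + 0.32) = 1/0.708 ≈ 1.412.
ΔY = k × ΔG = (−¥308 trillion) / 0.708 ≈ −¥435 trillion.

−¥435 trillion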